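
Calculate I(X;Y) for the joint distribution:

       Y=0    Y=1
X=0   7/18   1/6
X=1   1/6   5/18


H(X) = 0.9911, H(Y) = 0.9911, H(X,Y) = 1.9049
I(X;Y) = H(X) + H(Y) - H(X,Y) = 0.0773 bits


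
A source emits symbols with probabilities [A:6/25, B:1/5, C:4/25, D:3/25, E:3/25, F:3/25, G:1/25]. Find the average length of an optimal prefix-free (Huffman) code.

Huffman tree construction:
Combine smallest probabilities repeatedly
Resulting codes:
  A: 01 (length 2)
  B: 00 (length 2)
  C: 110 (length 3)
  D: 1111 (length 4)
  E: 100 (length 3)
  F: 101 (length 3)
  G: 1110 (length 4)
Average length = Σ p(s) × length(s) = 2.7200 bits


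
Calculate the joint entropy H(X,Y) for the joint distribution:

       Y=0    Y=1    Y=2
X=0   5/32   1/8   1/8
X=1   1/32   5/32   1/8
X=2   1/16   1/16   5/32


H(X,Y) = -Σ p(x,y) log₂ p(x,y)
  p(0,0)=5/32: -0.1562 × log₂(0.1562) = 0.4184
  p(0,1)=1/8: -0.1250 × log₂(0.1250) = 0.3750
  p(0,2)=1/8: -0.1250 × log₂(0.1250) = 0.3750
  p(1,0)=1/32: -0.0312 × log₂(0.0312) = 0.1562
  p(1,1)=5/32: -0.1562 × log₂(0.1562) = 0.4184
  p(1,2)=1/8: -0.1250 × log₂(0.1250) = 0.3750
  p(2,0)=1/16: -0.0625 × log₂(0.0625) = 0.2500
  p(2,1)=1/16: -0.0625 × log₂(0.0625) = 0.2500
  p(2,2)=5/32: -0.1562 × log₂(0.1562) = 0.4184
H(X,Y) = 3.0366 bits


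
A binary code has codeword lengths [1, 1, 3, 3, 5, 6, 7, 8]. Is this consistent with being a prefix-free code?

Kraft inequality: Σ 2^(-l_i) ≤ 1 for prefix-free code
Calculating: 2^(-1) + 2^(-1) + 2^(-3) + 2^(-3) + 2^(-5) + 2^(-6) + 2^(-7) + 2^(-8)
= 0.5 + 0.5 + 0.125 + 0.125 + 0.03125 + 0.015625 + 0.0078125 + 0.00390625
= 1.3086
Since 1.3086 > 1, prefix-free code does not exist


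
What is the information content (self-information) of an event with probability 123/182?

Information content I(x) = -log₂(p(x))
I = -log₂(123/182) = -log₂(0.6758)
I = 0.5653 bits


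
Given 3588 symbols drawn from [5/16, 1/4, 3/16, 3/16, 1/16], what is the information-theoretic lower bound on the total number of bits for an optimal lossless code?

Entropy H = 2.1800 bits/symbol
Minimum bits = H × n = 2.1800 × 3588
= 7821.97 bits


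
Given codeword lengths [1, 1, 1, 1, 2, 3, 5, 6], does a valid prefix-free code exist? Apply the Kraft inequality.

Kraft inequality: Σ 2^(-l_i) ≤ 1 for prefix-free code
Calculating: 2^(-1) + 2^(-1) + 2^(-1) + 2^(-1) + 2^(-2) + 2^(-3) + 2^(-5) + 2^(-6)
= 0.5 + 0.5 + 0.5 + 0.5 + 0.25 + 0.125 + 0.03125 + 0.015625
= 2.4219
Since 2.4219 > 1, prefix-free code does not exist


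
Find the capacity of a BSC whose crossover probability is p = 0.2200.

For BSC with error probability p:
C = 1 - H(p) where H(p) is binary entropy
H(0.2200) = -0.2200 × log₂(0.2200) - 0.7800 × log₂(0.7800)
H(p) = 0.7602
C = 1 - 0.7602 = 0.2398 bits/use


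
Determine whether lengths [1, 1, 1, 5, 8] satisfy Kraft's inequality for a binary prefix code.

Kraft inequality: Σ 2^(-l_i) ≤ 1 for prefix-free code
Calculating: 2^(-1) + 2^(-1) + 2^(-1) + 2^(-5) + 2^(-8)
= 0.5 + 0.5 + 0.5 + 0.03125 + 0.00390625
= 1.5352
Since 1.5352 > 1, prefix-free code does not exist


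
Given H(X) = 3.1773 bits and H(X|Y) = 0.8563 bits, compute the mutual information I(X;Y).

I(X;Y) = H(X) - H(X|Y)
I(X;Y) = 3.1773 - 0.8563 = 2.321 bits


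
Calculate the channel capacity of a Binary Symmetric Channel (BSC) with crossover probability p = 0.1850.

For BSC with error probability p:
C = 1 - H(p) where H(p) is binary entropy
H(0.1850) = -0.1850 × log₂(0.1850) - 0.8150 × log₂(0.8150)
H(p) = 0.6909
C = 1 - 0.6909 = 0.3091 bits/use


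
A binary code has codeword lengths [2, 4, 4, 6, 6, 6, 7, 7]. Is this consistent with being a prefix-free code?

Kraft inequality: Σ 2^(-l_i) ≤ 1 for prefix-free code
Calculating: 2^(-2) + 2^(-4) + 2^(-4) + 2^(-6) + 2^(-6) + 2^(-6) + 2^(-7) + 2^(-7)
= 0.25 + 0.0625 + 0.0625 + 0.015625 + 0.015625 + 0.015625 + 0.0078125 + 0.0078125
= 0.4375
Since 0.4375 ≤ 1, prefix-free code exists


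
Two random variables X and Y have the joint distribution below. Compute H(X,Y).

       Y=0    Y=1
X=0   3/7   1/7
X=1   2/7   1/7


H(X,Y) = -Σ p(x,y) log₂ p(x,y)
  p(0,0)=3/7: -0.4286 × log₂(0.4286) = 0.5239
  p(0,1)=1/7: -0.1429 × log₂(0.1429) = 0.4011
  p(1,0)=2/7: -0.2857 × log₂(0.2857) = 0.5164
  p(1,1)=1/7: -0.1429 × log₂(0.1429) = 0.4011
H(X,Y) = 1.8424 bits


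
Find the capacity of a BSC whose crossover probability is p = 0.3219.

For BSC with error probability p:
C = 1 - H(p) where H(p) is binary entropy
H(0.3219) = -0.3219 × log₂(0.3219) - 0.6781 × log₂(0.6781)
H(p) = 0.9064
C = 1 - 0.9064 = 0.0936 bits/use


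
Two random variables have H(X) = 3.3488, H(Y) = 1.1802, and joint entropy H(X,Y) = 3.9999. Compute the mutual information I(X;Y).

I(X;Y) = H(X) + H(Y) - H(X,Y)
I(X;Y) = 3.3488 + 1.1802 - 3.9999 = 0.5291 bits


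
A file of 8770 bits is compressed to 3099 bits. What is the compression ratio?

Compression ratio = Original / Compressed
= 8770 / 3099 = 2.83:1


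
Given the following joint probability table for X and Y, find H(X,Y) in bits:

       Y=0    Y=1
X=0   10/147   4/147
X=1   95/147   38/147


H(X,Y) = -Σ p(x,y) log₂ p(x,y)
  p(0,0)=10/147: -0.0680 × log₂(0.0680) = 0.2638
  p(0,1)=4/147: -0.0272 × log₂(0.0272) = 0.1415
  p(1,0)=95/147: -0.6463 × log₂(0.6463) = 0.4070
  p(1,1)=38/147: -0.2585 × log₂(0.2585) = 0.5045
H(X,Y) = 1.3168 bits


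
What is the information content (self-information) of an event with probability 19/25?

Information content I(x) = -log₂(p(x))
I = -log₂(19/25) = -log₂(0.7600)
I = 0.3959 bits


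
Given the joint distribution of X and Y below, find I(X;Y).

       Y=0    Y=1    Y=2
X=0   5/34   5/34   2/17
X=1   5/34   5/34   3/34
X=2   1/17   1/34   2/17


H(X) = 1.5269, H(Y) = 1.5837, H(X,Y) = 3.0524
I(X;Y) = H(X) + H(Y) - H(X,Y) = 0.0582 bits


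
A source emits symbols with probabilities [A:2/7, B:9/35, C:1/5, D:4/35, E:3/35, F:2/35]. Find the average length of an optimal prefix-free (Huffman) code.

Huffman tree construction:
Combine smallest probabilities repeatedly
Resulting codes:
  A: 11 (length 2)
  B: 01 (length 2)
  C: 00 (length 2)
  D: 100 (length 3)
  E: 1011 (length 4)
  F: 1010 (length 4)
Average length = Σ p(s) × length(s) = 2.4000 bits


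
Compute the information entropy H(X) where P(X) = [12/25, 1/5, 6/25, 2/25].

H(X) = -Σ p(x) log₂ p(x)
  -12/25 × log₂(12/25) = 0.5083
  -1/5 × log₂(1/5) = 0.4644
  -6/25 × log₂(6/25) = 0.4941
  -2/25 × log₂(2/25) = 0.2915
H(X) = 1.7583 bits


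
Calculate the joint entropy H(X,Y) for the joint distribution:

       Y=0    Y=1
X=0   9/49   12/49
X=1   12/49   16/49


H(X,Y) = -Σ p(x,y) log₂ p(x,y)
  p(0,0)=9/49: -0.1837 × log₂(0.1837) = 0.4490
  p(0,1)=12/49: -0.2449 × log₂(0.2449) = 0.4971
  p(1,0)=12/49: -0.2449 × log₂(0.2449) = 0.4971
  p(1,1)=16/49: -0.3265 × log₂(0.3265) = 0.5273
H(X,Y) = 1.9705 bits


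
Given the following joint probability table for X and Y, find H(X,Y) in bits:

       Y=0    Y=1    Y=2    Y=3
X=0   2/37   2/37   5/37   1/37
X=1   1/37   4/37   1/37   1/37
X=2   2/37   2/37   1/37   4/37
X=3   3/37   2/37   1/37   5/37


H(X,Y) = -Σ p(x,y) log₂ p(x,y)
  p(0,0)=2/37: -0.0541 × log₂(0.0541) = 0.2275
  p(0,1)=2/37: -0.0541 × log₂(0.0541) = 0.2275
  p(0,2)=5/37: -0.1351 × log₂(0.1351) = 0.3902
  p(0,3)=1/37: -0.0270 × log₂(0.0270) = 0.1408
  p(1,0)=1/37: -0.0270 × log₂(0.0270) = 0.1408
  p(1,1)=4/37: -0.1081 × log₂(0.1081) = 0.3470
  p(1,2)=1/37: -0.0270 × log₂(0.0270) = 0.1408
  p(1,3)=1/37: -0.0270 × log₂(0.0270) = 0.1408
  p(2,0)=2/37: -0.0541 × log₂(0.0541) = 0.2275
  p(2,1)=2/37: -0.0541 × log₂(0.0541) = 0.2275
  p(2,2)=1/37: -0.0270 × log₂(0.0270) = 0.1408
  p(2,3)=4/37: -0.1081 × log₂(0.1081) = 0.3470
  p(3,0)=3/37: -0.0811 × log₂(0.0811) = 0.2939
  p(3,1)=2/37: -0.0541 × log₂(0.0541) = 0.2275
  p(3,2)=1/37: -0.0270 × log₂(0.0270) = 0.1408
  p(3,3)=5/37: -0.1351 × log₂(0.1351) = 0.3902
H(X,Y) = 3.7507 bits


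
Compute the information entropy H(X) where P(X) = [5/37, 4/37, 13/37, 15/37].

H(X) = -Σ p(x) log₂ p(x)
  -5/37 × log₂(5/37) = 0.3902
  -4/37 × log₂(4/37) = 0.3470
  -13/37 × log₂(13/37) = 0.5302
  -15/37 × log₂(15/37) = 0.5281
H(X) = 1.7954 bits


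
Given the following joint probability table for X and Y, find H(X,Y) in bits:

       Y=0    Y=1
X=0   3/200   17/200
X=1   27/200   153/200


H(X,Y) = -Σ p(x,y) log₂ p(x,y)
  p(0,0)=3/200: -0.0150 × log₂(0.0150) = 0.0909
  p(0,1)=17/200: -0.0850 × log₂(0.0850) = 0.3023
  p(1,0)=27/200: -0.1350 × log₂(0.1350) = 0.3900
  p(1,1)=153/200: -0.7650 × log₂(0.7650) = 0.2956
H(X,Y) = 1.0788 bits


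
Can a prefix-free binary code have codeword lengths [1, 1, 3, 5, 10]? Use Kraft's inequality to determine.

Kraft inequality: Σ 2^(-l_i) ≤ 1 for prefix-free code
Calculating: 2^(-1) + 2^(-1) + 2^(-3) + 2^(-5) + 2^(-10)
= 0.5 + 0.5 + 0.125 + 0.03125 + 0.0009765625
= 1.1572
Since 1.1572 > 1, prefix-free code does not exist


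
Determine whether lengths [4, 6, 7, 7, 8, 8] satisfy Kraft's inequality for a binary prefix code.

Kraft inequality: Σ 2^(-l_i) ≤ 1 for prefix-free code
Calculating: 2^(-4) + 2^(-6) + 2^(-7) + 2^(-7) + 2^(-8) + 2^(-8)
= 0.0625 + 0.015625 + 0.0078125 + 0.0078125 + 0.00390625 + 0.00390625
= 0.1016
Since 0.1016 ≤ 1, prefix-free code exists


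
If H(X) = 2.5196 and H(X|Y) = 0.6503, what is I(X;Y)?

I(X;Y) = H(X) - H(X|Y)
I(X;Y) = 2.5196 - 0.6503 = 1.8693 bits


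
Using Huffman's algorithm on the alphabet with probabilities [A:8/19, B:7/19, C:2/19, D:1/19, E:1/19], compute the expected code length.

Huffman tree construction:
Combine smallest probabilities repeatedly
Resulting codes:
  A: 0 (length 1)
  B: 11 (length 2)
  C: 100 (length 3)
  D: 1010 (length 4)
  E: 1011 (length 4)
Average length = Σ p(s) × length(s) = 1.8947 bits


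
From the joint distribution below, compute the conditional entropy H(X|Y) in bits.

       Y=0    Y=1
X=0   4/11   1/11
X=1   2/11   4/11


H(X|Y) = Σ_y p(y) H(X|Y=y)
  p(Y=0) = 6/11, H(X|Y=0) = 0.9183
  p(Y=1) = 5/11, H(X|Y=1) = 0.7219
H(X|Y) = 0.5455×0.9183 + 0.4545×0.7219 = 0.8290 bits


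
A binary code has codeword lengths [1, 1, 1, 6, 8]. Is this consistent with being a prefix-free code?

Kraft inequality: Σ 2^(-l_i) ≤ 1 for prefix-free code
Calculating: 2^(-1) + 2^(-1) + 2^(-1) + 2^(-6) + 2^(-8)
= 0.5 + 0.5 + 0.5 + 0.015625 + 0.00390625
= 1.5195
Since 1.5195 > 1, prefix-free code does not exist


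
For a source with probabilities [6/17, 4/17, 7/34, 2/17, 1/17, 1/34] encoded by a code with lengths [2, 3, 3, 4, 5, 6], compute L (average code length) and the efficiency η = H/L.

Average length L = Σ p_i × l_i = 2.9706 bits
Entropy H = 2.2442 bits
Efficiency η = H/L × 100% = 75.55%


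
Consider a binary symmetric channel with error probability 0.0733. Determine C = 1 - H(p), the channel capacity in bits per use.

For BSC with error probability p:
C = 1 - H(p) where H(p) is binary entropy
H(0.0733) = -0.0733 × log₂(0.0733) - 0.9267 × log₂(0.9267)
H(p) = 0.3781
C = 1 - 0.3781 = 0.6219 bits/use


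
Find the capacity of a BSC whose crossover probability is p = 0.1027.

For BSC with error probability p:
C = 1 - H(p) where H(p) is binary entropy
H(0.1027) = -0.1027 × log₂(0.1027) - 0.8973 × log₂(0.8973)
H(p) = 0.4775
C = 1 - 0.4775 = 0.5225 bits/use


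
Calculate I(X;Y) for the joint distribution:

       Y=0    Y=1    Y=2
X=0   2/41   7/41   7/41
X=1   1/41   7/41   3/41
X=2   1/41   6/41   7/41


H(X) = 1.5684, H(Y) = 1.3594, H(X,Y) = 2.8973
I(X;Y) = H(X) + H(Y) - H(X,Y) = 0.0304 bits


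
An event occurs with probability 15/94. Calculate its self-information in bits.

Information content I(x) = -log₂(p(x))
I = -log₂(15/94) = -log₂(0.1596)
I = 2.6477 bits


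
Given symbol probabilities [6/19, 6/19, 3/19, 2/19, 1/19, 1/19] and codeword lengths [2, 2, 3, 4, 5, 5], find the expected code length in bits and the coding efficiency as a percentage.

Average length L = Σ p_i × l_i = 2.6842 bits
Entropy H = 2.2598 bits
Efficiency η = H/L × 100% = 84.19%


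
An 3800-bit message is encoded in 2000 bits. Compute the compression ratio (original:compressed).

Compression ratio = Original / Compressed
= 3800 / 2000 = 1.90:1


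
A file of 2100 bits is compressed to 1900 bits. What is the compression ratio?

Compression ratio = Original / Compressed
= 2100 / 1900 = 1.11:1


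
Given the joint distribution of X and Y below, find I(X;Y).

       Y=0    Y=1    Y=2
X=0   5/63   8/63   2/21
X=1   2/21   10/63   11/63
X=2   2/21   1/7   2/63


H(X) = 1.5554, H(Y) = 1.5554, H(X,Y) = 3.0576
I(X;Y) = H(X) + H(Y) - H(X,Y) = 0.0532 bits


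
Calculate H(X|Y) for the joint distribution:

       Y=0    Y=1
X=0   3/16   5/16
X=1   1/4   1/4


H(X|Y) = Σ_y p(y) H(X|Y=y)
  p(Y=0) = 7/16, H(X|Y=0) = 0.9852
  p(Y=1) = 9/16, H(X|Y=1) = 0.9911
H(X|Y) = 0.4375×0.9852 + 0.5625×0.9911 = 0.9885 bits


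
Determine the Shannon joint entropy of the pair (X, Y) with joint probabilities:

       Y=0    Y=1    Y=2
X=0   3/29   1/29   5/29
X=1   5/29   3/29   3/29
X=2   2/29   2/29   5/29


H(X,Y) = -Σ p(x,y) log₂ p(x,y)
  p(0,0)=3/29: -0.1034 × log₂(0.1034) = 0.3386
  p(0,1)=1/29: -0.0345 × log₂(0.0345) = 0.1675
  p(0,2)=5/29: -0.1724 × log₂(0.1724) = 0.4373
  p(1,0)=5/29: -0.1724 × log₂(0.1724) = 0.4373
  p(1,1)=3/29: -0.1034 × log₂(0.1034) = 0.3386
  p(1,2)=3/29: -0.1034 × log₂(0.1034) = 0.3386
  p(2,0)=2/29: -0.0690 × log₂(0.0690) = 0.2661
  p(2,1)=2/29: -0.0690 × log₂(0.0690) = 0.2661
  p(2,2)=5/29: -0.1724 × log₂(0.1724) = 0.4373
H(X,Y) = 3.0272 bits


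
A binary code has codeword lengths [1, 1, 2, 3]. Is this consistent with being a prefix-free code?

Kraft inequality: Σ 2^(-l_i) ≤ 1 for prefix-free code
Calculating: 2^(-1) + 2^(-1) + 2^(-2) + 2^(-3)
= 0.5 + 0.5 + 0.25 + 0.125
= 1.3750
Since 1.3750 > 1, prefix-free code does not exist


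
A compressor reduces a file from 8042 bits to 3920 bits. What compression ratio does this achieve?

Compression ratio = Original / Compressed
= 8042 / 3920 = 2.05:1


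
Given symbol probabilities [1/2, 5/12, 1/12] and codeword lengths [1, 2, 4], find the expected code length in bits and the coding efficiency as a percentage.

Average length L = Σ p_i × l_i = 1.6667 bits
Entropy H = 1.3250 bits
Efficiency η = H/L × 100% = 79.50%


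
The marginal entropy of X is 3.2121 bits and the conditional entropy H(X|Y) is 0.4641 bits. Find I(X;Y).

I(X;Y) = H(X) - H(X|Y)
I(X;Y) = 3.2121 - 0.4641 = 2.748 bits


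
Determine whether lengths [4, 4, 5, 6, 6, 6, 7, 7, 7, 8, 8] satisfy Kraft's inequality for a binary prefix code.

Kraft inequality: Σ 2^(-l_i) ≤ 1 for prefix-free code
Calculating: 2^(-4) + 2^(-4) + 2^(-5) + 2^(-6) + 2^(-6) + 2^(-6) + 2^(-7) + 2^(-7) + 2^(-7) + 2^(-8) + 2^(-8)
= 0.0625 + 0.0625 + 0.03125 + 0.015625 + 0.015625 + 0.015625 + 0.0078125 + 0.0078125 + 0.0078125 + 0.00390625 + 0.00390625
= 0.2344
Since 0.2344 ≤ 1, prefix-free code exists


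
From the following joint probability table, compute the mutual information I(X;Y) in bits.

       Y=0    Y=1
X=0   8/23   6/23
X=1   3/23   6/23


H(X) = 0.9656, H(Y) = 0.9986, H(X,Y) = 1.9247
I(X;Y) = H(X) + H(Y) - H(X,Y) = 0.0396 bits


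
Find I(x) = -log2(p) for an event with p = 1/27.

Information content I(x) = -log₂(p(x))
I = -log₂(1/27) = -log₂(0.0370)
I = 4.7549 bits


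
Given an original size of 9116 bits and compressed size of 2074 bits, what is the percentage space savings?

Space savings = (1 - Compressed/Original) × 100%
= (1 - 2074/9116) × 100%
= 77.25%


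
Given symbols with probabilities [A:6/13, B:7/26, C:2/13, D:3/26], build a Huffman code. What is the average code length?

Huffman tree construction:
Combine smallest probabilities repeatedly
Resulting codes:
  A: 0 (length 1)
  B: 10 (length 2)
  C: 111 (length 3)
  D: 110 (length 3)
Average length = Σ p(s) × length(s) = 1.8077 bits


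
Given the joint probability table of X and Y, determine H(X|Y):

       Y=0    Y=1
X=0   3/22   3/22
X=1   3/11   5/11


H(X|Y) = Σ_y p(y) H(X|Y=y)
  p(Y=0) = 9/22, H(X|Y=0) = 0.9183
  p(Y=1) = 13/22, H(X|Y=1) = 0.7793
H(X|Y) = 0.4091×0.9183 + 0.5909×0.7793 = 0.8362 bits


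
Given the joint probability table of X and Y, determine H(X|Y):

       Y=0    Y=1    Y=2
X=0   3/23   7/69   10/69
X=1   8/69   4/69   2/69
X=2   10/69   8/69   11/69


H(X|Y) = Σ_y p(y) H(X|Y=y)
  p(Y=0) = 9/23, H(X|Y=0) = 1.5790
  p(Y=1) = 19/69, H(X|Y=1) = 1.5294
  p(Y=2) = 1/3, H(X|Y=2) = 1.3378
H(X|Y) = 0.3913×1.5790 + 0.2754×1.5294 + 0.3333×1.3378 = 1.4849 bits


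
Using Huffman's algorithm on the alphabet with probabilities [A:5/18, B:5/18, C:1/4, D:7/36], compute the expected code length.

Huffman tree construction:
Combine smallest probabilities repeatedly
Resulting codes:
  A: 10 (length 2)
  B: 11 (length 2)
  C: 01 (length 2)
  D: 00 (length 2)
Average length = Σ p(s) × length(s) = 2.0000 bits


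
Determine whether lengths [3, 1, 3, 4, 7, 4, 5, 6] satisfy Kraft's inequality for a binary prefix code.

Kraft inequality: Σ 2^(-l_i) ≤ 1 for prefix-free code
Calculating: 2^(-3) + 2^(-1) + 2^(-3) + 2^(-4) + 2^(-7) + 2^(-4) + 2^(-5) + 2^(-6)
= 0.125 + 0.5 + 0.125 + 0.0625 + 0.0078125 + 0.0625 + 0.03125 + 0.015625
= 0.9297
Since 0.9297 ≤ 1, prefix-free code exists


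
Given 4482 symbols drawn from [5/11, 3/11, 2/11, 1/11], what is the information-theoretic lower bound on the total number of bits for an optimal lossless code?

Entropy H = 1.7899 bits/symbol
Minimum bits = H × n = 1.7899 × 4482
= 8022.46 bits


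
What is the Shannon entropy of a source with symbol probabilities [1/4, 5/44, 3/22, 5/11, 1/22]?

H(X) = -Σ p(x) log₂ p(x)
  -1/4 × log₂(1/4) = 0.5000
  -5/44 × log₂(5/44) = 0.3565
  -3/22 × log₂(3/22) = 0.3920
  -5/11 × log₂(5/11) = 0.5170
  -1/22 × log₂(1/22) = 0.2027
H(X) = 1.9683 bits


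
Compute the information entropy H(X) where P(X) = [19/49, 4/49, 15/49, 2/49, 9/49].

H(X) = -Σ p(x) log₂ p(x)
  -19/49 × log₂(19/49) = 0.5300
  -4/49 × log₂(4/49) = 0.2951
  -15/49 × log₂(15/49) = 0.5228
  -2/49 × log₂(2/49) = 0.1884
  -9/49 × log₂(9/49) = 0.4490
H(X) = 1.9853 bits


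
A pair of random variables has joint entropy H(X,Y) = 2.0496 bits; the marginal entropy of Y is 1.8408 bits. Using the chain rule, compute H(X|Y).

Chain rule: H(X,Y) = H(X|Y) + H(Y)
H(X|Y) = H(X,Y) - H(Y) = 2.0496 - 1.8408 = 0.2088 bits


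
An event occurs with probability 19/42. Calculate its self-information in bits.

Information content I(x) = -log₂(p(x))
I = -log₂(19/42) = -log₂(0.4524)
I = 1.1444 bits


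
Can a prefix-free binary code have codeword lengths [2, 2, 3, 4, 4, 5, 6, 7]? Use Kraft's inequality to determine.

Kraft inequality: Σ 2^(-l_i) ≤ 1 for prefix-free code
Calculating: 2^(-2) + 2^(-2) + 2^(-3) + 2^(-4) + 2^(-4) + 2^(-5) + 2^(-6) + 2^(-7)
= 0.25 + 0.25 + 0.125 + 0.0625 + 0.0625 + 0.03125 + 0.015625 + 0.0078125
= 0.8047
Since 0.8047 ≤ 1, prefix-free code exists


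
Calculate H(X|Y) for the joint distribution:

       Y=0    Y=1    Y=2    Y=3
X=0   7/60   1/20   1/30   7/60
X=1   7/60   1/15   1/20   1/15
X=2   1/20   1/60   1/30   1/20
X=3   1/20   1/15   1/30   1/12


H(X|Y) = Σ_y p(y) H(X|Y=y)
  p(Y=0) = 1/3, H(X|Y=0) = 1.8813
  p(Y=1) = 1/5, H(X|Y=1) = 1.8554
  p(Y=2) = 3/20, H(X|Y=2) = 1.9749
  p(Y=3) = 19/60, H(X|Y=3) = 1.9313
H(X|Y) = 0.3333×1.8813 + 0.2000×1.8554 + 0.1500×1.9749 + 0.3167×1.9313 = 1.9060 bits


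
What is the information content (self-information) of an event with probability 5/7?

Information content I(x) = -log₂(p(x))
I = -log₂(5/7) = -log₂(0.7143)
I = 0.4854 bits


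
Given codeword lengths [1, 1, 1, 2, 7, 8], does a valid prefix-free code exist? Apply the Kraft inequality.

Kraft inequality: Σ 2^(-l_i) ≤ 1 for prefix-free code
Calculating: 2^(-1) + 2^(-1) + 2^(-1) + 2^(-2) + 2^(-7) + 2^(-8)
= 0.5 + 0.5 + 0.5 + 0.25 + 0.0078125 + 0.00390625
= 1.7617
Since 1.7617 > 1, prefix-free code does not exist


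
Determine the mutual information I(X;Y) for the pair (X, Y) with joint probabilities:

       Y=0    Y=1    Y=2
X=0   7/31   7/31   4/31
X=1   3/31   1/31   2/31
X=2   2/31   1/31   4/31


H(X) = 1.3987, H(Y) = 1.5746, H(X,Y) = 2.8878
I(X;Y) = H(X) + H(Y) - H(X,Y) = 0.0855 bits


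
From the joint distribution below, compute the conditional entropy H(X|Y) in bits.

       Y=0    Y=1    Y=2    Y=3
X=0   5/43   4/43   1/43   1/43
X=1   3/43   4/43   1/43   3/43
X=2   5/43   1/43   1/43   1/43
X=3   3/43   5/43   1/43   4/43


H(X|Y) = Σ_y p(y) H(X|Y=y)
  p(Y=0) = 16/43, H(X|Y=0) = 1.9544
  p(Y=1) = 14/43, H(X|Y=1) = 1.8352
  p(Y=2) = 4/43, H(X|Y=2) = 2.0000
  p(Y=3) = 9/43, H(X|Y=3) = 1.7527
H(X|Y) = 0.3721×1.9544 + 0.3256×1.8352 + 0.0930×2.0000 + 0.2093×1.7527 = 1.8776 bits


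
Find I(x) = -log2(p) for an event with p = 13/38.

Information content I(x) = -log₂(p(x))
I = -log₂(13/38) = -log₂(0.3421)
I = 1.5475 bits


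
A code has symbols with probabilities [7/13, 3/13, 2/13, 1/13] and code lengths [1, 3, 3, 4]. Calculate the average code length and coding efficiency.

Average length L = Σ p_i × l_i = 2.0000 bits
Entropy H = 1.6692 bits
Efficiency η = H/L × 100% = 83.46%


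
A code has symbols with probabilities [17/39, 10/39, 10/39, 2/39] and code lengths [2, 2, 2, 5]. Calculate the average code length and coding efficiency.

Average length L = Σ p_i × l_i = 2.1538 bits
Entropy H = 1.7489 bits
Efficiency η = H/L × 100% = 81.20%


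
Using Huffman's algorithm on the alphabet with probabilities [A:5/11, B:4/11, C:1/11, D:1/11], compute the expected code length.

Huffman tree construction:
Combine smallest probabilities repeatedly
Resulting codes:
  A: 0 (length 1)
  B: 11 (length 2)
  C: 100 (length 3)
  D: 101 (length 3)
Average length = Σ p(s) × length(s) = 1.7273 bits


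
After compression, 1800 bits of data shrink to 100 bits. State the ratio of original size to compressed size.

Compression ratio = Original / Compressed
= 1800 / 100 = 18.00:1


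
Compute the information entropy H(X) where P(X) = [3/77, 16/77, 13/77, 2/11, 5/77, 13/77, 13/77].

H(X) = -Σ p(x) log₂ p(x)
  -3/77 × log₂(3/77) = 0.1824
  -16/77 × log₂(16/77) = 0.4710
  -13/77 × log₂(13/77) = 0.4333
  -2/11 × log₂(2/11) = 0.4472
  -5/77 × log₂(5/77) = 0.2562
  -13/77 × log₂(13/77) = 0.4333
  -13/77 × log₂(13/77) = 0.4333
H(X) = 2.6566 bits


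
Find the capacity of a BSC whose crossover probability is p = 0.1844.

For BSC with error probability p:
C = 1 - H(p) where H(p) is binary entropy
H(0.1844) = -0.1844 × log₂(0.1844) - 0.8156 × log₂(0.8156)
H(p) = 0.6896
C = 1 - 0.6896 = 0.3104 bits/use


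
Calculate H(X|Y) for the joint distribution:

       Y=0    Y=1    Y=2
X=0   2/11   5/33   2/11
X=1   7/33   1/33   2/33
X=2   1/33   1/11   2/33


H(X|Y) = Σ_y p(y) H(X|Y=y)
  p(Y=0) = 14/33, H(X|Y=0) = 1.2958
  p(Y=1) = 3/11, H(X|Y=1) = 1.3516
  p(Y=2) = 10/33, H(X|Y=2) = 1.3710
H(X|Y) = 0.4242×1.2958 + 0.2727×1.3516 + 0.3030×1.3710 = 1.3338 bits


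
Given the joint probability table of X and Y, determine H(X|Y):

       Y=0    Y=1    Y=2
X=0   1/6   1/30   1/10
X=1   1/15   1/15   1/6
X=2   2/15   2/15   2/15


H(X|Y) = Σ_y p(y) H(X|Y=y)
  p(Y=0) = 11/30, H(X|Y=0) = 1.4949
  p(Y=1) = 7/30, H(X|Y=1) = 1.3788
  p(Y=2) = 2/5, H(X|Y=2) = 1.5546
H(X|Y) = 0.3667×1.4949 + 0.2333×1.3788 + 0.4000×1.5546 = 1.4917 bits


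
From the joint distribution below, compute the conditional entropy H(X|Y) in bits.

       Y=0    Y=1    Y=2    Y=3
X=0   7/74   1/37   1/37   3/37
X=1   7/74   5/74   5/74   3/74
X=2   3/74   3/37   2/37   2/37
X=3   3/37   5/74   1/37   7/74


H(X|Y) = Σ_y p(y) H(X|Y=y)
  p(Y=0) = 23/74, H(X|Y=0) = 1.9337
  p(Y=1) = 9/37, H(X|Y=1) = 1.9072
  p(Y=2) = 13/74, H(X|Y=2) = 1.8843
  p(Y=3) = 10/37, H(X|Y=3) = 1.9261
H(X|Y) = 0.3108×1.9337 + 0.2432×1.9072 + 0.1757×1.8843 + 0.2703×1.9261 = 1.9165 bits


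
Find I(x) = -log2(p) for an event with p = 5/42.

Information content I(x) = -log₂(p(x))
I = -log₂(5/42) = -log₂(0.1190)
I = 3.0704 bits


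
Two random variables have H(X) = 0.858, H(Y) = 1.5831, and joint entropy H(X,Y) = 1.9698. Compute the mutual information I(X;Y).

I(X;Y) = H(X) + H(Y) - H(X,Y)
I(X;Y) = 0.858 + 1.5831 - 1.9698 = 0.4713 bits


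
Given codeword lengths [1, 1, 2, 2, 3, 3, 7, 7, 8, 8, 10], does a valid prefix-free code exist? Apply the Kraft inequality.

Kraft inequality: Σ 2^(-l_i) ≤ 1 for prefix-free code
Calculating: 2^(-1) + 2^(-1) + 2^(-2) + 2^(-2) + 2^(-3) + 2^(-3) + 2^(-7) + 2^(-7) + 2^(-8) + 2^(-8) + 2^(-10)
= 0.5 + 0.5 + 0.25 + 0.25 + 0.125 + 0.125 + 0.0078125 + 0.0078125 + 0.00390625 + 0.00390625 + 0.0009765625
= 1.7744
Since 1.7744 > 1, prefix-free code does not exist


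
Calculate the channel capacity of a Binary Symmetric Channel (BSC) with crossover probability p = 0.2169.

For BSC with error probability p:
C = 1 - H(p) where H(p) is binary entropy
H(0.2169) = -0.2169 × log₂(0.2169) - 0.7831 × log₂(0.7831)
H(p) = 0.7545
C = 1 - 0.7545 = 0.2455 bits/use


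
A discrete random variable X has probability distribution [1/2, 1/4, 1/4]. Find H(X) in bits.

H(X) = -Σ p(x) log₂ p(x)
  -1/2 × log₂(1/2) = 0.5000
  -1/4 × log₂(1/4) = 0.5000
  -1/4 × log₂(1/4) = 0.5000
H(X) = 1.5000 bits


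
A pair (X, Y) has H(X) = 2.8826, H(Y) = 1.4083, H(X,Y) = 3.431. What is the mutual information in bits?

I(X;Y) = H(X) + H(Y) - H(X,Y)
I(X;Y) = 2.8826 + 1.4083 - 3.431 = 0.8599 bits


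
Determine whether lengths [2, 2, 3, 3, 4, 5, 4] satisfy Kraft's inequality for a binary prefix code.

Kraft inequality: Σ 2^(-l_i) ≤ 1 for prefix-free code
Calculating: 2^(-2) + 2^(-2) + 2^(-3) + 2^(-3) + 2^(-4) + 2^(-5) + 2^(-4)
= 0.25 + 0.25 + 0.125 + 0.125 + 0.0625 + 0.03125 + 0.0625
= 0.9062
Since 0.9062 ≤ 1, prefix-free code exists


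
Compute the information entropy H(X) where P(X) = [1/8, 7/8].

H(X) = -Σ p(x) log₂ p(x)
  -1/8 × log₂(1/8) = 0.3750
  -7/8 × log₂(7/8) = 0.1686
H(X) = 0.5436 bits


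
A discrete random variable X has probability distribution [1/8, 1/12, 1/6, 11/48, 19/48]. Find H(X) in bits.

H(X) = -Σ p(x) log₂ p(x)
  -1/8 × log₂(1/8) = 0.3750
  -1/12 × log₂(1/12) = 0.2987
  -1/6 × log₂(1/6) = 0.4308
  -11/48 × log₂(11/48) = 0.4871
  -19/48 × log₂(19/48) = 0.5292
H(X) = 2.1209 bits


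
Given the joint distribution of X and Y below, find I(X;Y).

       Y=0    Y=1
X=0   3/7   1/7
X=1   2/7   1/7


H(X) = 0.9852, H(Y) = 0.8631, H(X,Y) = 1.8424
I(X;Y) = H(X) + H(Y) - H(X,Y) = 0.0060 bits


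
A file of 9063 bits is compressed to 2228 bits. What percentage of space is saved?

Space savings = (1 - Compressed/Original) × 100%
= (1 - 2228/9063) × 100%
= 75.42%


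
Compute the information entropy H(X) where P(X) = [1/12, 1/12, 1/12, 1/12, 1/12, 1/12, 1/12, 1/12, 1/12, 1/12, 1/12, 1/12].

H(X) = -Σ p(x) log₂ p(x)
  -1/12 × log₂(1/12) = 0.2987
  -1/12 × log₂(1/12) = 0.2987
  -1/12 × log₂(1/12) = 0.2987
  -1/12 × log₂(1/12) = 0.2987
  -1/12 × log₂(1/12) = 0.2987
  -1/12 × log₂(1/12) = 0.2987
  -1/12 × log₂(1/12) = 0.2987
  -1/12 × log₂(1/12) = 0.2987
  -1/12 × log₂(1/12) = 0.2987
  -1/12 × log₂(1/12) = 0.2987
  -1/12 × log₂(1/12) = 0.2987
  -1/12 × log₂(1/12) = 0.2987
H(X) = 3.5850 bits


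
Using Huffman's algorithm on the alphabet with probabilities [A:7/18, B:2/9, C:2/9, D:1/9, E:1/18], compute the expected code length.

Huffman tree construction:
Combine smallest probabilities repeatedly
Resulting codes:
  A: 11 (length 2)
  B: 01 (length 2)
  C: 10 (length 2)
  D: 001 (length 3)
  E: 000 (length 3)
Average length = Σ p(s) × length(s) = 2.1667 bits


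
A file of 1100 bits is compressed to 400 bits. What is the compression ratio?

Compression ratio = Original / Compressed
= 1100 / 400 = 2.75:1


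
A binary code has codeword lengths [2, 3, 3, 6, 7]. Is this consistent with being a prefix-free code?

Kraft inequality: Σ 2^(-l_i) ≤ 1 for prefix-free code
Calculating: 2^(-2) + 2^(-3) + 2^(-3) + 2^(-6) + 2^(-7)
= 0.25 + 0.125 + 0.125 + 0.015625 + 0.0078125
= 0.5234
Since 0.5234 ≤ 1, prefix-free code exists


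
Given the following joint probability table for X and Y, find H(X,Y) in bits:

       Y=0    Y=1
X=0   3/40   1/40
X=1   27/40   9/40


H(X,Y) = -Σ p(x,y) log₂ p(x,y)
  p(0,0)=3/40: -0.0750 × log₂(0.0750) = 0.2803
  p(0,1)=1/40: -0.0250 × log₂(0.0250) = 0.1330
  p(1,0)=27/40: -0.6750 × log₂(0.6750) = 0.3828
  p(1,1)=9/40: -0.2250 × log₂(0.2250) = 0.4842
H(X,Y) = 1.2803 bits


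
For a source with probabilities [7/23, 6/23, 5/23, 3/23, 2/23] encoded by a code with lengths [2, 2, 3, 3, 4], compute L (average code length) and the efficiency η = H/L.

Average length L = Σ p_i × l_i = 2.5217 bits
Entropy H = 2.1964 bits
Efficiency η = H/L × 100% = 87.10%


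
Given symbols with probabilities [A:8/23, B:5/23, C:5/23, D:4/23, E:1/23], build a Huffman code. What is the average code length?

Huffman tree construction:
Combine smallest probabilities repeatedly
Resulting codes:
  A: 11 (length 2)
  B: 00 (length 2)
  C: 01 (length 2)
  D: 101 (length 3)
  E: 100 (length 3)
Average length = Σ p(s) × length(s) = 2.2174 bits


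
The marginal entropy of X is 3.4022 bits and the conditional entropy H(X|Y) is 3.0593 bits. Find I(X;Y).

I(X;Y) = H(X) - H(X|Y)
I(X;Y) = 3.4022 - 3.0593 = 0.3429 bits


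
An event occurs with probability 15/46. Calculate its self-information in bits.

Information content I(x) = -log₂(p(x))
I = -log₂(15/46) = -log₂(0.3261)
I = 1.6167 bits


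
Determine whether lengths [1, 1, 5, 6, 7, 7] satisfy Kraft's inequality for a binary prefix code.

Kraft inequality: Σ 2^(-l_i) ≤ 1 for prefix-free code
Calculating: 2^(-1) + 2^(-1) + 2^(-5) + 2^(-6) + 2^(-7) + 2^(-7)
= 0.5 + 0.5 + 0.03125 + 0.015625 + 0.0078125 + 0.0078125
= 1.0625
Since 1.0625 > 1, prefix-free code does not exist


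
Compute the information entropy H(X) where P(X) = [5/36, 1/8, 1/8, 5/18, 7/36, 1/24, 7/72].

H(X) = -Σ p(x) log₂ p(x)
  -5/36 × log₂(5/36) = 0.3956
  -1/8 × log₂(1/8) = 0.3750
  -1/8 × log₂(1/8) = 0.3750
  -5/18 × log₂(5/18) = 0.5133
  -7/36 × log₂(7/36) = 0.4594
  -1/24 × log₂(1/24) = 0.1910
  -7/72 × log₂(7/72) = 0.3269
H(X) = 2.6362 bits


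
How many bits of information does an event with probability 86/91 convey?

Information content I(x) = -log₂(p(x))
I = -log₂(86/91) = -log₂(0.9451)
I = 0.0815 bits


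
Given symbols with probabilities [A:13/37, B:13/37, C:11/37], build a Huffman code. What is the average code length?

Huffman tree construction:
Combine smallest probabilities repeatedly
Resulting codes:
  A: 11 (length 2)
  B: 0 (length 1)
  C: 10 (length 2)
Average length = Σ p(s) × length(s) = 1.6486 bits


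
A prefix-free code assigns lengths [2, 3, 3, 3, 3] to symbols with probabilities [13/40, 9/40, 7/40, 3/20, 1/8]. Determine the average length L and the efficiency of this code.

Average length L = Σ p_i × l_i = 2.6750 bits
Entropy H = 2.2368 bits
Efficiency η = H/L × 100% = 83.62%


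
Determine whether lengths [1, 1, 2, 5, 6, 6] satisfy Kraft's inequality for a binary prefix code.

Kraft inequality: Σ 2^(-l_i) ≤ 1 for prefix-free code
Calculating: 2^(-1) + 2^(-1) + 2^(-2) + 2^(-5) + 2^(-6) + 2^(-6)
= 0.5 + 0.5 + 0.25 + 0.03125 + 0.015625 + 0.015625
= 1.3125
Since 1.3125 > 1, prefix-free code does not exist


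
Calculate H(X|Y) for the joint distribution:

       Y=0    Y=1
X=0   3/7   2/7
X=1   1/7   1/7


H(X|Y) = Σ_y p(y) H(X|Y=y)
  p(Y=0) = 4/7, H(X|Y=0) = 0.8113
  p(Y=1) = 3/7, H(X|Y=1) = 0.9183
H(X|Y) = 0.5714×0.8113 + 0.4286×0.9183 = 0.8571 bits


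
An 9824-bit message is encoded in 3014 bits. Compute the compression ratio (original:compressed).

Compression ratio = Original / Compressed
= 9824 / 3014 = 3.26:1


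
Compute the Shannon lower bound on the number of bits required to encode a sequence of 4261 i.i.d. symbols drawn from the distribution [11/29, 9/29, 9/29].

Entropy H = 1.5782 bits/symbol
Minimum bits = H × n = 1.5782 × 4261
= 6724.89 bits


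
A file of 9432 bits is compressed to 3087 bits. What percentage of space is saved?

Space savings = (1 - Compressed/Original) × 100%
= (1 - 3087/9432) × 100%
= 67.27%


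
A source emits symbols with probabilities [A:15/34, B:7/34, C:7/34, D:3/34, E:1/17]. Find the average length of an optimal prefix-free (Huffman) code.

Huffman tree construction:
Combine smallest probabilities repeatedly
Resulting codes:
  A: 0 (length 1)
  B: 111 (length 3)
  C: 10 (length 2)
  D: 1101 (length 4)
  E: 1100 (length 4)
Average length = Σ p(s) × length(s) = 2.0588 bits


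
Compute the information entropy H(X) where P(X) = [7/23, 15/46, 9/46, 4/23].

H(X) = -Σ p(x) log₂ p(x)
  -7/23 × log₂(7/23) = 0.5223
  -15/46 × log₂(15/46) = 0.5272
  -9/46 × log₂(9/46) = 0.4605
  -4/23 × log₂(4/23) = 0.4389
H(X) = 1.9489 bits


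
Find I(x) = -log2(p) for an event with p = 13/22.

Information content I(x) = -log₂(p(x))
I = -log₂(13/22) = -log₂(0.5909)
I = 0.7590 bits


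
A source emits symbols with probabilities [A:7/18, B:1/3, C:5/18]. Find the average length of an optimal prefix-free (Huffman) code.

Huffman tree construction:
Combine smallest probabilities repeatedly
Resulting codes:
  A: 0 (length 1)
  B: 11 (length 2)
  C: 10 (length 2)
Average length = Σ p(s) × length(s) = 1.6111 bits


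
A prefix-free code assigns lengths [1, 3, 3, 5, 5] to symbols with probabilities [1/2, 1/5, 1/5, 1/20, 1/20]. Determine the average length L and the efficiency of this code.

Average length L = Σ p_i × l_i = 2.2000 bits
Entropy H = 1.8610 bits
Efficiency η = H/L × 100% = 84.59%


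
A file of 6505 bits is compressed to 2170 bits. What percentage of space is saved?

Space savings = (1 - Compressed/Original) × 100%
= (1 - 2170/6505) × 100%
= 66.64%


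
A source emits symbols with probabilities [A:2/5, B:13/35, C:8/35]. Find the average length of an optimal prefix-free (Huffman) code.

Huffman tree construction:
Combine smallest probabilities repeatedly
Resulting codes:
  A: 0 (length 1)
  B: 11 (length 2)
  C: 10 (length 2)
Average length = Σ p(s) × length(s) = 1.6000 bits


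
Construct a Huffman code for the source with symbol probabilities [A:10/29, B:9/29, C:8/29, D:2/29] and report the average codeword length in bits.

Huffman tree construction:
Combine smallest probabilities repeatedly
Resulting codes:
  A: 11 (length 2)
  B: 10 (length 2)
  C: 01 (length 2)
  D: 00 (length 2)
Average length = Σ p(s) × length(s) = 2.0000 bits


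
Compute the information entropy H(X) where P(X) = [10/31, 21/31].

H(X) = -Σ p(x) log₂ p(x)
  -10/31 × log₂(10/31) = 0.5265
  -21/31 × log₂(21/31) = 0.3806
H(X) = 0.9072 bits


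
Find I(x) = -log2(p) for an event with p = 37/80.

Information content I(x) = -log₂(p(x))
I = -log₂(37/80) = -log₂(0.4625)
I = 1.1125 bits


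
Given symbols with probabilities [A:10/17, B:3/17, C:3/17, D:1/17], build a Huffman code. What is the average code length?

Huffman tree construction:
Combine smallest probabilities repeatedly
Resulting codes:
  A: 1 (length 1)
  B: 011 (length 3)
  C: 00 (length 2)
  D: 010 (length 3)
Average length = Σ p(s) × length(s) = 1.6471 bits


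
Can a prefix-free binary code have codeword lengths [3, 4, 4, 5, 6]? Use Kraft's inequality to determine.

Kraft inequality: Σ 2^(-l_i) ≤ 1 for prefix-free code
Calculating: 2^(-3) + 2^(-4) + 2^(-4) + 2^(-5) + 2^(-6)
= 0.125 + 0.0625 + 0.0625 + 0.03125 + 0.015625
= 0.2969
Since 0.2969 ≤ 1, prefix-free code exists


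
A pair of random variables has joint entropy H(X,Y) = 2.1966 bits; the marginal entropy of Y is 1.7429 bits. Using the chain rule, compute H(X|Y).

Chain rule: H(X,Y) = H(X|Y) + H(Y)
H(X|Y) = H(X,Y) - H(Y) = 2.1966 - 1.7429 = 0.4537 bits


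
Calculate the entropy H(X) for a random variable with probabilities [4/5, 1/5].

H(X) = -Σ p(x) log₂ p(x)
  -4/5 × log₂(4/5) = 0.2575
  -1/5 × log₂(1/5) = 0.4644
H(X) = 0.7219 bits


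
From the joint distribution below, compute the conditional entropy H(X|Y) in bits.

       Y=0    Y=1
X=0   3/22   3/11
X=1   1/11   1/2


H(X|Y) = Σ_y p(y) H(X|Y=y)
  p(Y=0) = 5/22, H(X|Y=0) = 0.9710
  p(Y=1) = 17/22, H(X|Y=1) = 0.9367
H(X|Y) = 0.2273×0.9710 + 0.7727×0.9367 = 0.9445 bits


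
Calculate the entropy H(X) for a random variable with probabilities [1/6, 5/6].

H(X) = -Σ p(x) log₂ p(x)
  -1/6 × log₂(1/6) = 0.4308
  -5/6 × log₂(5/6) = 0.2192
H(X) = 0.6500 bits


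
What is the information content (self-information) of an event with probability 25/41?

Information content I(x) = -log₂(p(x))
I = -log₂(25/41) = -log₂(0.6098)
I = 0.7137 bits


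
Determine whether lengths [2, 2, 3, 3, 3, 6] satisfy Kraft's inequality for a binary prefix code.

Kraft inequality: Σ 2^(-l_i) ≤ 1 for prefix-free code
Calculating: 2^(-2) + 2^(-2) + 2^(-3) + 2^(-3) + 2^(-3) + 2^(-6)
= 0.25 + 0.25 + 0.125 + 0.125 + 0.125 + 0.015625
= 0.8906
Since 0.8906 ≤ 1, prefix-free code exists


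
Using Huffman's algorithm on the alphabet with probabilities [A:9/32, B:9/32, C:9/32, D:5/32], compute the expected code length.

Huffman tree construction:
Combine smallest probabilities repeatedly
Resulting codes:
  A: 01 (length 2)
  B: 10 (length 2)
  C: 11 (length 2)
  D: 00 (length 2)
Average length = Σ p(s) × length(s) = 2.0000 bits


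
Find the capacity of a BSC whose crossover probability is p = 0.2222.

For BSC with error probability p:
C = 1 - H(p) where H(p) is binary entropy
H(0.2222) = -0.2222 × log₂(0.2222) - 0.7778 × log₂(0.7778)
H(p) = 0.7642
C = 1 - 0.7642 = 0.2358 bits/use


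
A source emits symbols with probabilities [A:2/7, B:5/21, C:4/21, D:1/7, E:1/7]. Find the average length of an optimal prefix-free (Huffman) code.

Huffman tree construction:
Combine smallest probabilities repeatedly
Resulting codes:
  A: 10 (length 2)
  B: 01 (length 2)
  C: 00 (length 2)
  D: 110 (length 3)
  E: 111 (length 3)
Average length = Σ p(s) × length(s) = 2.2857 bits


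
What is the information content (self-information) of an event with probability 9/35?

Information content I(x) = -log₂(p(x))
I = -log₂(9/35) = -log₂(0.2571)
I = 1.9594 bits


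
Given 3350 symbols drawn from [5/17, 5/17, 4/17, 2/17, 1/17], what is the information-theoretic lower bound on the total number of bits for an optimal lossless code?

Entropy H = 2.1334 bits/symbol
Minimum bits = H × n = 2.1334 × 3350
= 7146.85 bits


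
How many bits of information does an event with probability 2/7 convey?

Information content I(x) = -log₂(p(x))
I = -log₂(2/7) = -log₂(0.2857)
I = 1.8074 bits


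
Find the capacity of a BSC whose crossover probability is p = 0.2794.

For BSC with error probability p:
C = 1 - H(p) where H(p) is binary entropy
H(0.2794) = -0.2794 × log₂(0.2794) - 0.7206 × log₂(0.7206)
H(p) = 0.8546
C = 1 - 0.8546 = 0.1454 bits/use


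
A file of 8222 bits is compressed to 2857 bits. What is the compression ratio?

Compression ratio = Original / Compressed
= 8222 / 2857 = 2.88:1


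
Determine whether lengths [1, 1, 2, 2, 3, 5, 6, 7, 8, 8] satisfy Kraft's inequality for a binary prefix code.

Kraft inequality: Σ 2^(-l_i) ≤ 1 for prefix-free code
Calculating: 2^(-1) + 2^(-1) + 2^(-2) + 2^(-2) + 2^(-3) + 2^(-5) + 2^(-6) + 2^(-7) + 2^(-8) + 2^(-8)
= 0.5 + 0.5 + 0.25 + 0.25 + 0.125 + 0.03125 + 0.015625 + 0.0078125 + 0.00390625 + 0.00390625
= 1.6875
Since 1.6875 > 1, prefix-free code does not exist
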